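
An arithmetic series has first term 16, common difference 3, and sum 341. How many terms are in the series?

Using S = n/2 × [2a + (n-1)d]
341 = n/2 × [2(16) + (n-1)(3)]
341 = n/2 × [32 + 3n - 3]
682 = n × [29 + 3n]
3n² + (29)n - 682 = 0
Discriminant: Δ = (29)² - 4(3)(-682) = 841 + 8184 = 9025
√Δ = 95
n = [-(29) + √Δ] / (2·3) = (-29 + 95) / 6 = 66 / 6 = 11
(The negative root is discarded since n must be a positive integer.)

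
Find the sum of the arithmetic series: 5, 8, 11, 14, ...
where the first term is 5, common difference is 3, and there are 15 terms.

Sₙ = n/2 × (first + last)
Last term = a + (n-1)d = 5 + (15-1)×3 = 47
S_15 = 15/2 × (5 + 47)
S_15 = 15/2 × 52 = 390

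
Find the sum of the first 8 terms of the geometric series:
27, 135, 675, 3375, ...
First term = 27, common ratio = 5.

Sₙ = a(1 - rⁿ) / (1 - r)
S_8 = 27(1 - 5^8) / (1 - 5)
S_8 = 27(1 - 390625) / (-4)
S_8 = 2636712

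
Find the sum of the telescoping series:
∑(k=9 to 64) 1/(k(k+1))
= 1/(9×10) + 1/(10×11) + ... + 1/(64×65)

Partial fractions: 1/(k(k+1)) = 1/k - 1/(k+1)
The series telescopes:
= (1/9 - 1/10) + (1/10 - 1/11) + ... + (1/64 - 1/65)
= 1/9 - 1/65
= 56/585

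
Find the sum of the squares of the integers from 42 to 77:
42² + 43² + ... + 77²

Use ∑_{k=1}^{n} k² = n(n+1)(2n+1)/6, then subtract the first 41 terms.
∑_{k=1}^{77} k² = 77×78×155/6 = 155155
∑_{k=1}^{41} k² = 41×42×83/6 = 23821
∑_{k=42}^{77} k² = 155155 - 23821 = 131334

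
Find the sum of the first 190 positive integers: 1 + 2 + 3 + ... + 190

Formula: ∑k = n(n+1)/2
= 190×191/2
= 36290/2
= 18145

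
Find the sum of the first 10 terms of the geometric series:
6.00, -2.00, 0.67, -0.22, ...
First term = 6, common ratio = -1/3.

Sₙ = a(1 - rⁿ) / (1 - r)
S_10 = 6(1 - (-1/3)^10) / (1 - (-1/3))
S_10 = 6(1 - (1/59049)) / (4/3)
S_10 = 29524/6561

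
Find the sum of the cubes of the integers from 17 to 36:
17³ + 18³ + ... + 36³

Use ∑_{k=1}^{n} k³ = [n(n+1)/2]², then subtract the first 16 terms.
∑_{k=1}^{36} k³ = [36×37/2]² = 666² = 443556
∑_{k=1}^{16} k³ = [16×17/2]² = 136² = 18496
∑_{k=17}^{36} k³ = 443556 - 18496 = 425060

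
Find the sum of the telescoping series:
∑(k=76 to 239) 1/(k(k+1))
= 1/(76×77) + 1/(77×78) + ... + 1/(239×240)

Partial fractions: 1/(k(k+1)) = 1/k - 1/(k+1)
The series telescopes:
= (1/76 - 1/77) + (1/77 - 1/78) + ... + (1/239 - 1/240)
= 1/76 - 1/240
= 41/4560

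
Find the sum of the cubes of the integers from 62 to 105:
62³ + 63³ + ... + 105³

Use ∑_{k=1}^{n} k³ = [n(n+1)/2]², then subtract the first 61 terms.
∑_{k=1}^{105} k³ = [105×106/2]² = 5565² = 30969225
∑_{k=1}^{61} k³ = [61×62/2]² = 1891² = 3575881
∑_{k=62}^{105} k³ = 30969225 - 3575881 = 27393344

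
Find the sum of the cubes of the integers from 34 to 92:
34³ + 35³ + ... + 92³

Use ∑_{k=1}^{n} k³ = [n(n+1)/2]², then subtract the first 33 terms.
∑_{k=1}^{92} k³ = [92×93/2]² = 4278² = 18301284
∑_{k=1}^{33} k³ = [33×34/2]² = 561² = 314721
∑_{k=34}^{92} k³ = 18301284 - 314721 = 17986563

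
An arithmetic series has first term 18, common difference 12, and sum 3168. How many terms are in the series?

Using S = n/2 × [2a + (n-1)d]
3168 = n/2 × [2(18) + (n-1)(12)]
3168 = n/2 × [36 + 12n - 12]
6336 = n × [24 + 12n]
12n² + (24)n - 6336 = 0
Discriminant: Δ = (24)² - 4(12)(-6336) = 576 + 304128 = 304704
√Δ = 552
n = [-(24) + √Δ] / (2·12) = (-24 + 552) / 24 = 528 / 24 = 22
(The negative root is discarded since n must be a positive integer.)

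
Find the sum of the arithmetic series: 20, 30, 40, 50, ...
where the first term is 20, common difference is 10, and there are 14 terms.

Sₙ = n/2 × (first + last)
Last term = a + (n-1)d = 20 + (14-1)×10 = 150
S_14 = 14/2 × (20 + 150)
S_14 = 14/2 × 170 = 1190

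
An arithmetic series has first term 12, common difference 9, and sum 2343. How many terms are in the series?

Using S = n/2 × [2a + (n-1)d]
2343 = n/2 × [2(12) + (n-1)(9)]
2343 = n/2 × [24 + 9n - 9]
4686 = n × [15 + 9n]
9n² + (15)n - 4686 = 0
Discriminant: Δ = (15)² - 4(9)(-4686) = 225 + 168696 = 168921
√Δ = 411
n = [-(15) + √Δ] / (2·9) = (-15 + 411) / 18 = 396 / 18 = 22
(The negative root is discarded since n must be a positive integer.)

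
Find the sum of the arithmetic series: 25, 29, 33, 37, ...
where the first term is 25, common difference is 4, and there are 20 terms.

Sₙ = n/2 × (first + last)
Last term = a + (n-1)d = 25 + (20-1)×4 = 101
S_20 = 20/2 × (25 + 101)
S_20 = 20/2 × 126 = 1260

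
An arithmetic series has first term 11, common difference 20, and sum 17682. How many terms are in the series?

Using S = n/2 × [2a + (n-1)d]
17682 = n/2 × [2(11) + (n-1)(20)]
17682 = n/2 × [22 + 20n - 20]
35364 = n × [2 + 20n]
20n² + (2)n - 35364 = 0
Discriminant: Δ = (2)² - 4(20)(-35364) = 4 + 2829120 = 2829124
√Δ = 1682
n = [-(2) + √Δ] / (2·20) = (-2 + 1682) / 40 = 1680 / 40 = 42
(The negative root is discarded since n must be a positive integer.)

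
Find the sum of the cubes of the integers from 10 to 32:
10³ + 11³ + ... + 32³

Use ∑_{k=1}^{n} k³ = [n(n+1)/2]², then subtract the first 9 terms.
∑_{k=1}^{32} k³ = [32×33/2]² = 528² = 278784
∑_{k=1}^{9} k³ = [9×10/2]² = 45² = 2025
∑_{k=10}^{32} k³ = 278784 - 2025 = 276759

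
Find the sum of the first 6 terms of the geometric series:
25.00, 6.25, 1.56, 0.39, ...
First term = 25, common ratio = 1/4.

Sₙ = a(1 - rⁿ) / (1 - r)
S_6 = 25(1 - (1/4)^6) / (1 - (1/4))
S_6 = 25(1 - (1/4096)) / (3/4)
S_6 = 34125/1024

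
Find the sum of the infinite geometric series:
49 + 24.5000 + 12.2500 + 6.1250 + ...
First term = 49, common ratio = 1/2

For |r| < 1, S = a / (1 - r)
S = 49 / (1 - (1/2))
S = 49 / (1/2)
S = 98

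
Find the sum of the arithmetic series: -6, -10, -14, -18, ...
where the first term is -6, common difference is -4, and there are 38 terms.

Sₙ = n/2 × (first + last)
Last term = a + (n-1)d = -6 + (38-1)×(-4) = -154
S_38 = 38/2 × (-6 + (-154))
S_38 = 38/2 × (-160) = -3040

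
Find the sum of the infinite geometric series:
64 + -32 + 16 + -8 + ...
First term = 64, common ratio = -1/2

For |r| < 1, S = a / (1 - r)
S = 64 / (1 - (-1/2))
S = 64 / (3/2)
S = 128/3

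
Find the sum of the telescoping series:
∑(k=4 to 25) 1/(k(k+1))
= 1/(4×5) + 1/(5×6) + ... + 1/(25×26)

Partial fractions: 1/(k(k+1)) = 1/k - 1/(k+1)
The series telescopes:
= (1/4 - 1/5) + (1/5 - 1/6) + ... + (1/25 - 1/26)
= 1/4 - 1/26
= 11/52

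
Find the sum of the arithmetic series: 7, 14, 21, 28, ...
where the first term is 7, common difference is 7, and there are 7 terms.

Sₙ = n/2 × (first + last)
Last term = a + (n-1)d = 7 + (7-1)×7 = 49
S_7 = 7/2 × (7 + 49)
S_7 = 7/2 × 56 = 196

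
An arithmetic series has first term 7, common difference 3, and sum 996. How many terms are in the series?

Using S = n/2 × [2a + (n-1)d]
996 = n/2 × [2(7) + (n-1)(3)]
996 = n/2 × [14 + 3n - 3]
1992 = n × [11 + 3n]
3n² + (11)n - 1992 = 0
Discriminant: Δ = (11)² - 4(3)(-1992) = 121 + 23904 = 24025
√Δ = 155
n = [-(11) + √Δ] / (2·3) = (-11 + 155) / 6 = 144 / 6 = 24
(The negative root is discarded since n must be a positive integer.)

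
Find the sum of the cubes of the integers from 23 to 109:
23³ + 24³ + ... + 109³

Use ∑_{k=1}^{n} k³ = [n(n+1)/2]², then subtract the first 22 terms.
∑_{k=1}^{109} k³ = [109×110/2]² = 5995² = 35940025
∑_{k=1}^{22} k³ = [22×23/2]² = 253² = 64009
∑_{k=23}^{109} k³ = 35940025 - 64009 = 35876016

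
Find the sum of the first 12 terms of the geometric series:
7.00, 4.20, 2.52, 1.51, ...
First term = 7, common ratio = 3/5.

Sₙ = a(1 - rⁿ) / (1 - r)
S_12 = 7(1 - (3/5)^12) / (1 - (3/5))
S_12 = 7(1 - (531441/244140625)) / (2/5)
S_12 = 852632144/48828125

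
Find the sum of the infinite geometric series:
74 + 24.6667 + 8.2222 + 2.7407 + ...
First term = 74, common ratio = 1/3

For |r| < 1, S = a / (1 - r)
S = 74 / (1 - (1/3))
S = 74 / (2/3)
S = 111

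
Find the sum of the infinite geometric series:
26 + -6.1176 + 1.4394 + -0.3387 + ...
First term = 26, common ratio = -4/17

For |r| < 1, S = a / (1 - r)
S = 26 / (1 - (-4/17))
S = 26 / (21/17)
S = 442/21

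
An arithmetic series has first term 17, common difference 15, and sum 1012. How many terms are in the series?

Using S = n/2 × [2a + (n-1)d]
1012 = n/2 × [2(17) + (n-1)(15)]
1012 = n/2 × [34 + 15n - 15]
2024 = n × [19 + 15n]
15n² + (19)n - 2024 = 0
Discriminant: Δ = (19)² - 4(15)(-2024) = 361 + 121440 = 121801
√Δ = 349
n = [-(19) + √Δ] / (2·15) = (-19 + 349) / 30 = 330 / 30 = 11
(The negative root is discarded since n must be a positive integer.)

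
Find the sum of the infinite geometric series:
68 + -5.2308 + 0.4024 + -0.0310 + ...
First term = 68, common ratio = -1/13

For |r| < 1, S = a / (1 - r)
S = 68 / (1 - (-1/13))
S = 68 / (14/13)
S = 442/7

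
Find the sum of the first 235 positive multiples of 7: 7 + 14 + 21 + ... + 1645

Factor out 7: = 7(1 + 2 + ... + 235) = 7 × n(n+1)/2
= 7 × 235×236/2
= 7 × 27730
= 194110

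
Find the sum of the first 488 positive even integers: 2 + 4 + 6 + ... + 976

Sum of first n even numbers = n(n+1)
= 488×489
= 238632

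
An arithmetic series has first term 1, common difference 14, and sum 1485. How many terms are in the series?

Using S = n/2 × [2a + (n-1)d]
1485 = n/2 × [2(1) + (n-1)(14)]
1485 = n/2 × [2 + 14n - 14]
2970 = n × [-12 + 14n]
14n² + (-12)n - 2970 = 0
Discriminant: Δ = (-12)² - 4(14)(-2970) = 144 + 166320 = 166464
√Δ = 408
n = [-(-12) + √Δ] / (2·14) = (12 + 408) / 28 = 420 / 28 = 15
(The negative root is discarded since n must be a positive integer.)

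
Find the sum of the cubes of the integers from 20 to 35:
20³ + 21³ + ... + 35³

Use ∑_{k=1}^{n} k³ = [n(n+1)/2]², then subtract the first 19 terms.
∑_{k=1}^{35} k³ = [35×36/2]² = 630² = 396900
∑_{k=1}^{19} k³ = [19×20/2]² = 190² = 36100
∑_{k=20}^{35} k³ = 396900 - 36100 = 360800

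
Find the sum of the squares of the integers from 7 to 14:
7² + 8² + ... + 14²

Use ∑_{k=1}^{n} k² = n(n+1)(2n+1)/6, then subtract the first 6 terms.
∑_{k=1}^{14} k² = 14×15×29/6 = 1015
∑_{k=1}^{6} k² = 6×7×13/6 = 91
∑_{k=7}^{14} k² = 1015 - 91 = 924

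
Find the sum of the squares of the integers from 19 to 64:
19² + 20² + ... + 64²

Use ∑_{k=1}^{n} k² = n(n+1)(2n+1)/6, then subtract the first 18 terms.
∑_{k=1}^{64} k² = 64×65×129/6 = 89440
∑_{k=1}^{18} k² = 18×19×37/6 = 2109
∑_{k=19}^{64} k² = 89440 - 2109 = 87331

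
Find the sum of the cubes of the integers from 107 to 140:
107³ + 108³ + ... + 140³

Use ∑_{k=1}^{n} k³ = [n(n+1)/2]², then subtract the first 106 terms.
∑_{k=1}^{140} k³ = [140×141/2]² = 9870² = 97416900
∑_{k=1}^{106} k³ = [106×107/2]² = 5671² = 32160241
∑_{k=107}^{140} k³ = 97416900 - 32160241 = 65256659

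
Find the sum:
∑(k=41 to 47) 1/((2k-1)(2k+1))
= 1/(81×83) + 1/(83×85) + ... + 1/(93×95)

Partial fractions: 1/((2k-1)(2k+1)) = (1/2)[1/(2k-1) - 1/(2k+1)]
The series telescopes:
= (1/2)[1/81 - 1/95]
= 7/7695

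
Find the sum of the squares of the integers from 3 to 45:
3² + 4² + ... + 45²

Use ∑_{k=1}^{n} k² = n(n+1)(2n+1)/6, then subtract the first 2 terms.
∑_{k=1}^{45} k² = 45×46×91/6 = 31395
∑_{k=1}^{2} k² = 2×3×5/6 = 5
∑_{k=3}^{45} k² = 31395 - 5 = 31390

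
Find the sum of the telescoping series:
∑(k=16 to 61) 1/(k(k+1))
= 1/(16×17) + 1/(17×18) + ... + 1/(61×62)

Partial fractions: 1/(k(k+1)) = 1/k - 1/(k+1)
The series telescopes:
= (1/16 - 1/17) + (1/17 - 1/18) + ... + (1/61 - 1/62)
= 1/16 - 1/62
= 23/496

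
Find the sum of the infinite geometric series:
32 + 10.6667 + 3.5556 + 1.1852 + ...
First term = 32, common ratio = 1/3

For |r| < 1, S = a / (1 - r)
S = 32 / (1 - (1/3))
S = 32 / (2/3)
S = 48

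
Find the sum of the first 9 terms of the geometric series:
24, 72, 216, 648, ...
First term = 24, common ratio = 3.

Sₙ = a(1 - rⁿ) / (1 - r)
S_9 = 24(1 - 3^9) / (1 - 3)
S_9 = 24(1 - 19683) / (-2)
S_9 = 236184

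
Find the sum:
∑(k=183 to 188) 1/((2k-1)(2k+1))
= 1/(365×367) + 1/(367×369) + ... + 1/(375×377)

Partial fractions: 1/((2k-1)(2k+1)) = (1/2)[1/(2k-1) - 1/(2k+1)]
The series telescopes:
= (1/2)[1/365 - 1/377]
= 6/137605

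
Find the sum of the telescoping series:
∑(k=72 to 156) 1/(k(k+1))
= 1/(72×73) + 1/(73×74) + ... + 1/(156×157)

Partial fractions: 1/(k(k+1)) = 1/k - 1/(k+1)
The series telescopes:
= (1/72 - 1/73) + (1/73 - 1/74) + ... + (1/156 - 1/157)
= 1/72 - 1/157
= 85/11304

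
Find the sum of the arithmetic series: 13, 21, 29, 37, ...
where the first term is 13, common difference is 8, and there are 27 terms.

Sₙ = n/2 × (first + last)
Last term = a + (n-1)d = 13 + (27-1)×8 = 221
S_27 = 27/2 × (13 + 221)
S_27 = 27/2 × 234 = 3159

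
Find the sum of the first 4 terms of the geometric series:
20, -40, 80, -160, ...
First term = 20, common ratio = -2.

Sₙ = a(1 - rⁿ) / (1 - r)
S_4 = 20(1 - (-2)^4) / (1 - (-2))
S_4 = 20(1 - 16) / (3)
S_4 = -100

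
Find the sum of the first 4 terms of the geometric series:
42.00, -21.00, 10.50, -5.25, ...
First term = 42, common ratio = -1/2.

Sₙ = a(1 - rⁿ) / (1 - r)
S_4 = 42(1 - (-1/2)^4) / (1 - (-1/2))
S_4 = 42(1 - (1/16)) / (3/2)
S_4 = 105/4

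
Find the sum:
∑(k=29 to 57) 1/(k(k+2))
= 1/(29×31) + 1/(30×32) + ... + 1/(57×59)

Partial fractions: 1/(k(k+2)) = (1/2)[1/k - 1/(k+2)]
Telescoping leaves the first two and last two terms:
= (1/2)[1/29 + 1/30 - 1/58 - 1/59]
= 863/51330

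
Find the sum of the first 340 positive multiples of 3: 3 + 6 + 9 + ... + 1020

Factor out 3: = 3(1 + 2 + ... + 340) = 3 × n(n+1)/2
= 3 × 340×341/2
= 3 × 57970
= 173910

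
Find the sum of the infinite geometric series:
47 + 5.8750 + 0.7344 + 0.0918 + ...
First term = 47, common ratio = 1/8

For |r| < 1, S = a / (1 - r)
S = 47 / (1 - (1/8))
S = 47 / (7/8)
S = 376/7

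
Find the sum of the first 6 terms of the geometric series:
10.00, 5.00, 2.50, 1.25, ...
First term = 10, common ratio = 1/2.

Sₙ = a(1 - rⁿ) / (1 - r)
S_6 = 10(1 - (1/2)^6) / (1 - (1/2))
S_6 = 10(1 - (1/64)) / (1/2)
S_6 = 315/16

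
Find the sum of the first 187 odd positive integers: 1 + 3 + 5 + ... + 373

Sum of first n odd numbers = n²
= 187²
= 34969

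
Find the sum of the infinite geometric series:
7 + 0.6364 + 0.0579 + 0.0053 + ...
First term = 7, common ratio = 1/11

For |r| < 1, S = a / (1 - r)
S = 7 / (1 - (1/11))
S = 7 / (10/11)
S = 77/10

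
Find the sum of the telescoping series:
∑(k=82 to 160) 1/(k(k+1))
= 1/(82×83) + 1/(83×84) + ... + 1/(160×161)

Partial fractions: 1/(k(k+1)) = 1/k - 1/(k+1)
The series telescopes:
= (1/82 - 1/83) + (1/83 - 1/84) + ... + (1/160 - 1/161)
= 1/82 - 1/161
= 79/13202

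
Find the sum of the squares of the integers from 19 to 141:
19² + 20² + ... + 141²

Use ∑_{k=1}^{n} k² = n(n+1)(2n+1)/6, then subtract the first 18 terms.
∑_{k=1}^{141} k² = 141×142×283/6 = 944371
∑_{k=1}^{18} k² = 18×19×37/6 = 2109
∑_{k=19}^{141} k² = 944371 - 2109 = 942262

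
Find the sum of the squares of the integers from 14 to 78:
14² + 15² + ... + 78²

Use ∑_{k=1}^{n} k² = n(n+1)(2n+1)/6, then subtract the first 13 terms.
∑_{k=1}^{78} k² = 78×79×157/6 = 161239
∑_{k=1}^{13} k² = 13×14×27/6 = 819
∑_{k=14}^{78} k² = 161239 - 819 = 160420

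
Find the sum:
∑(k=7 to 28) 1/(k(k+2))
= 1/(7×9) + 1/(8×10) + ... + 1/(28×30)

Partial fractions: 1/(k(k+2)) = (1/2)[1/k - 1/(k+2)]
Telescoping leaves the first two and last two terms:
= (1/2)[1/7 + 1/8 - 1/29 - 1/30]
= 4873/48720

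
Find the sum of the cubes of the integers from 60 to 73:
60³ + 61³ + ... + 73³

Use ∑_{k=1}^{n} k³ = [n(n+1)/2]², then subtract the first 59 terms.
∑_{k=1}^{73} k³ = [73×74/2]² = 2701² = 7295401
∑_{k=1}^{59} k³ = [59×60/2]² = 1770² = 3132900
∑_{k=60}^{73} k³ = 7295401 - 3132900 = 4162501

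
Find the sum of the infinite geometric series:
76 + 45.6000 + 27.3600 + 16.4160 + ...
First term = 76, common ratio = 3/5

For |r| < 1, S = a / (1 - r)
S = 76 / (1 - (3/5))
S = 76 / (2/5)
S = 190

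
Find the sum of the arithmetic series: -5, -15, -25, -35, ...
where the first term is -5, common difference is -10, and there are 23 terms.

Sₙ = n/2 × (first + last)
Last term = a + (n-1)d = -5 + (23-1)×(-10) = -225
S_23 = 23/2 × (-5 + (-225))
S_23 = 23/2 × (-230) = -2645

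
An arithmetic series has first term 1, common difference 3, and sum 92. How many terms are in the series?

Using S = n/2 × [2a + (n-1)d]
92 = n/2 × [2(1) + (n-1)(3)]
92 = n/2 × [2 + 3n - 3]
184 = n × [-1 + 3n]
3n² + (-1)n - 184 = 0
Discriminant: Δ = (-1)² - 4(3)(-184) = 1 + 2208 = 2209
√Δ = 47
n = [-(-1) + √Δ] / (2·3) = (1 + 47) / 6 = 48 / 6 = 8
(The negative root is discarded since n must be a positive integer.)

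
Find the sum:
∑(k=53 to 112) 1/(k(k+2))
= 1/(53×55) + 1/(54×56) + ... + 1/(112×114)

Partial fractions: 1/(k(k+2)) = (1/2)[1/k - 1/(k+2)]
Telescoping leaves the first two and last two terms:
= (1/2)[1/53 + 1/54 - 1/113 - 1/114]
= 60725/6144714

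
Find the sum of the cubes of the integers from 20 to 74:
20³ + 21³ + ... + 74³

Use ∑_{k=1}^{n} k³ = [n(n+1)/2]², then subtract the first 19 terms.
∑_{k=1}^{74} k³ = [74×75/2]² = 2775² = 7700625
∑_{k=1}^{19} k³ = [19×20/2]² = 190² = 36100
∑_{k=20}^{74} k³ = 7700625 - 36100 = 7664525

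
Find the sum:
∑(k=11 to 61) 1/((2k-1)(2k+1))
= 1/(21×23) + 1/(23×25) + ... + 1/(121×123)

Partial fractions: 1/((2k-1)(2k+1)) = (1/2)[1/(2k-1) - 1/(2k+1)]
The series telescopes:
= (1/2)[1/21 - 1/123]
= 17/861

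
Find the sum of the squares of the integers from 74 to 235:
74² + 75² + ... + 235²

Use ∑_{k=1}^{n} k² = n(n+1)(2n+1)/6, then subtract the first 73 terms.
∑_{k=1}^{235} k² = 235×236×471/6 = 4353610
∑_{k=1}^{73} k² = 73×74×147/6 = 132349
∑_{k=74}^{235} k² = 4353610 - 132349 = 4221261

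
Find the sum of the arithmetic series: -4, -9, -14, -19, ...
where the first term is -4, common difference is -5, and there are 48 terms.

Sₙ = n/2 × (first + last)
Last term = a + (n-1)d = -4 + (48-1)×(-5) = -239
S_48 = 48/2 × (-4 + (-239))
S_48 = 48/2 × (-243) = -5832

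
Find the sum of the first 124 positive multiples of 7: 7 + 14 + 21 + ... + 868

Factor out 7: = 7(1 + 2 + ... + 124) = 7 × n(n+1)/2
= 7 × 124×125/2
= 7 × 7750
= 54250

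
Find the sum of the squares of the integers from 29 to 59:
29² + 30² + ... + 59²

Use ∑_{k=1}^{n} k² = n(n+1)(2n+1)/6, then subtract the first 28 terms.
∑_{k=1}^{59} k² = 59×60×119/6 = 70210
∑_{k=1}^{28} k² = 28×29×57/6 = 7714
∑_{k=29}^{59} k² = 70210 - 7714 = 62496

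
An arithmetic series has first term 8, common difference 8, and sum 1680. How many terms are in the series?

Using S = n/2 × [2a + (n-1)d]
1680 = n/2 × [2(8) + (n-1)(8)]
1680 = n/2 × [16 + 8n - 8]
3360 = n × [8 + 8n]
8n² + (8)n - 3360 = 0
Discriminant: Δ = (8)² - 4(8)(-3360) = 64 + 107520 = 107584
√Δ = 328
n = [-(8) + √Δ] / (2·8) = (-8 + 328) / 16 = 320 / 16 = 20
(The negative root is discarded since n must be a positive integer.)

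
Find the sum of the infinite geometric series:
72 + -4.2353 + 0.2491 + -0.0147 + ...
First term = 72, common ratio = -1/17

For |r| < 1, S = a / (1 - r)
S = 72 / (1 - (-1/17))
S = 72 / (18/17)
S = 68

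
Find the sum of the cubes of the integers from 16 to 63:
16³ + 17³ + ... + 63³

Use ∑_{k=1}^{n} k³ = [n(n+1)/2]², then subtract the first 15 terms.
∑_{k=1}^{63} k³ = [63×64/2]² = 2016² = 4064256
∑_{k=1}^{15} k³ = [15×16/2]² = 120² = 14400
∑_{k=16}^{63} k³ = 4064256 - 14400 = 4049856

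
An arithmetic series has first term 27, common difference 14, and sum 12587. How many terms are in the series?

Using S = n/2 × [2a + (n-1)d]
12587 = n/2 × [2(27) + (n-1)(14)]
12587 = n/2 × [54 + 14n - 14]
25174 = n × [40 + 14n]
14n² + (40)n - 25174 = 0
Discriminant: Δ = (40)² - 4(14)(-25174) = 1600 + 1409744 = 1411344
√Δ = 1188
n = [-(40) + √Δ] / (2·14) = (-40 + 1188) / 28 = 1148 / 28 = 41
(The negative root is discarded since n must be a positive integer.)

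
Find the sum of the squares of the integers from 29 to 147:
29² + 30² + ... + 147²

Use ∑_{k=1}^{n} k² = n(n+1)(2n+1)/6, then subtract the first 28 terms.
∑_{k=1}^{147} k² = 147×148×295/6 = 1069670
∑_{k=1}^{28} k² = 28×29×57/6 = 7714
∑_{k=29}^{147} k² = 1069670 - 7714 = 1061956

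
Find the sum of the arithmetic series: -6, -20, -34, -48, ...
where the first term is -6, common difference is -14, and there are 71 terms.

Sₙ = n/2 × (first + last)
Last term = a + (n-1)d = -6 + (71-1)×(-14) = -986
S_71 = 71/2 × (-6 + (-986))
S_71 = 71/2 × (-992) = -35216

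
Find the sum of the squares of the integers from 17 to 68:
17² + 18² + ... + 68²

Use ∑_{k=1}^{n} k² = n(n+1)(2n+1)/6, then subtract the first 16 terms.
∑_{k=1}^{68} k² = 68×69×137/6 = 107134
∑_{k=1}^{16} k² = 16×17×33/6 = 1496
∑_{k=17}^{68} k² = 107134 - 1496 = 105638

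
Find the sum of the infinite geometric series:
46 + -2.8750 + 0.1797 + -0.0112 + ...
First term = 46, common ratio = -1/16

For |r| < 1, S = a / (1 - r)
S = 46 / (1 - (-1/16))
S = 46 / (17/16)
S = 736/17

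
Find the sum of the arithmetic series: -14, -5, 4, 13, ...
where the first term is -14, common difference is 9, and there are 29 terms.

Sₙ = n/2 × (first + last)
Last term = a + (n-1)d = -14 + (29-1)×9 = 238
S_29 = 29/2 × (-14 + 238)
S_29 = 29/2 × 224 = 3248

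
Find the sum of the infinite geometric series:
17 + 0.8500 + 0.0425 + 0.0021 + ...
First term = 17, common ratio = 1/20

For |r| < 1, S = a / (1 - r)
S = 17 / (1 - (1/20))
S = 17 / (19/20)
S = 340/19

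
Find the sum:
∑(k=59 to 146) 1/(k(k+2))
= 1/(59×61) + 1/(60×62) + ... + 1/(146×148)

Partial fractions: 1/(k(k+2)) = (1/2)[1/k - 1/(k+2)]
Telescoping leaves the first two and last two terms:
= (1/2)[1/59 + 1/60 - 1/147 - 1/148]
= 64361/6418020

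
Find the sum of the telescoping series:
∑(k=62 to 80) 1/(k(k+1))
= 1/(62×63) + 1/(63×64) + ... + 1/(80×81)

Partial fractions: 1/(k(k+1)) = 1/k - 1/(k+1)
The series telescopes:
= (1/62 - 1/63) + (1/63 - 1/64) + ... + (1/80 - 1/81)
= 1/62 - 1/81
= 19/5022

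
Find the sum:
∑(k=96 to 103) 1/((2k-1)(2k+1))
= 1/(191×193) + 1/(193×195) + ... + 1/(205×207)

Partial fractions: 1/((2k-1)(2k+1)) = (1/2)[1/(2k-1) - 1/(2k+1)]
The series telescopes:
= (1/2)[1/191 - 1/207]
= 8/39537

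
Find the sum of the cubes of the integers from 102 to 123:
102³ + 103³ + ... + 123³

Use ∑_{k=1}^{n} k³ = [n(n+1)/2]², then subtract the first 101 terms.
∑_{k=1}^{123} k³ = [123×124/2]² = 7626² = 58155876
∑_{k=1}^{101} k³ = [101×102/2]² = 5151² = 26532801
∑_{k=102}^{123} k³ = 58155876 - 26532801 = 31623075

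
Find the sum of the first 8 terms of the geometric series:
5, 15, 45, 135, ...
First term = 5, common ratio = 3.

Sₙ = a(1 - rⁿ) / (1 - r)
S_8 = 5(1 - 3^8) / (1 - 3)
S_8 = 5(1 - 6561) / (-2)
S_8 = 16400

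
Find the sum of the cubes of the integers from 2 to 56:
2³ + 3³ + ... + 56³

Use ∑_{k=1}^{n} k³ = [n(n+1)/2]², then subtract the first 1 terms.
∑_{k=1}^{56} k³ = [56×57/2]² = 1596² = 2547216
∑_{k=1}^{1} k³ = [1×2/2]² = 1² = 1
∑_{k=2}^{56} k³ = 2547216 - 1 = 2547215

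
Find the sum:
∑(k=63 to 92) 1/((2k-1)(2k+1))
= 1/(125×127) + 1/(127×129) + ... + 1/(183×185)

Partial fractions: 1/((2k-1)(2k+1)) = (1/2)[1/(2k-1) - 1/(2k+1)]
The series telescopes:
= (1/2)[1/125 - 1/185]
= 6/4625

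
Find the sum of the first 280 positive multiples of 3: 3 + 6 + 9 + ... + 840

Factor out 3: = 3(1 + 2 + ... + 280) = 3 × n(n+1)/2
= 3 × 280×281/2
= 3 × 39340
= 118020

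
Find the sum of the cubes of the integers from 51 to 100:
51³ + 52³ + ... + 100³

Use ∑_{k=1}^{n} k³ = [n(n+1)/2]², then subtract the first 50 terms.
∑_{k=1}^{100} k³ = [100×101/2]² = 5050² = 25502500
∑_{k=1}^{50} k³ = [50×51/2]² = 1275² = 1625625
∑_{k=51}^{100} k³ = 25502500 - 1625625 = 23876875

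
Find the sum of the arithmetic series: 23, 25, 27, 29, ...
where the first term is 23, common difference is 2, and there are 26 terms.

Sₙ = n/2 × (first + last)
Last term = a + (n-1)d = 23 + (26-1)×2 = 73
S_26 = 26/2 × (23 + 73)
S_26 = 26/2 × 96 = 1248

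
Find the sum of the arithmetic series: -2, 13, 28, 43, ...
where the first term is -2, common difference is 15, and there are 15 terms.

Sₙ = n/2 × (first + last)
Last term = a + (n-1)d = -2 + (15-1)×15 = 208
S_15 = 15/2 × (-2 + 208)
S_15 = 15/2 × 206 = 1545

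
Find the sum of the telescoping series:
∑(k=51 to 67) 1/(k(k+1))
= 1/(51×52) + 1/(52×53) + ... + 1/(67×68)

Partial fractions: 1/(k(k+1)) = 1/k - 1/(k+1)
The series telescopes:
= (1/51 - 1/52) + (1/52 - 1/53) + ... + (1/67 - 1/68)
= 1/51 - 1/68
= 1/204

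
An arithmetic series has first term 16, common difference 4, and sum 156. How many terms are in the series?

Using S = n/2 × [2a + (n-1)d]
156 = n/2 × [2(16) + (n-1)(4)]
156 = n/2 × [32 + 4n - 4]
312 = n × [28 + 4n]
4n² + (28)n - 312 = 0
Discriminant: Δ = (28)² - 4(4)(-312) = 784 + 4992 = 5776
√Δ = 76
n = [-(28) + √Δ] / (2·4) = (-28 + 76) / 8 = 48 / 8 = 6
(The negative root is discarded since n must be a positive integer.)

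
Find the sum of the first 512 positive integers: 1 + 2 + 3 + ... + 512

Formula: ∑k = n(n+1)/2
= 512×513/2
= 262656/2
= 131328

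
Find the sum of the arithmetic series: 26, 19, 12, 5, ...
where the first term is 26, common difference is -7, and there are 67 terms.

Sₙ = n/2 × (first + last)
Last term = a + (n-1)d = 26 + (67-1)×(-7) = -436
S_67 = 67/2 × (26 + (-436))
S_67 = 67/2 × (-410) = -13735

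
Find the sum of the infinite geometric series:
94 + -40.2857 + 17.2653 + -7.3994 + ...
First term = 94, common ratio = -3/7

For |r| < 1, S = a / (1 - r)
S = 94 / (1 - (-3/7))
S = 94 / (10/7)
S = 329/5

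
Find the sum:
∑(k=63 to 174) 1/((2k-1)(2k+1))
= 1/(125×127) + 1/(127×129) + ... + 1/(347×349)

Partial fractions: 1/((2k-1)(2k+1)) = (1/2)[1/(2k-1) - 1/(2k+1)]
The series telescopes:
= (1/2)[1/125 - 1/349]
= 112/43625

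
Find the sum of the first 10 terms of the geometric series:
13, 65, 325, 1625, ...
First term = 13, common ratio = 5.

Sₙ = a(1 - rⁿ) / (1 - r)
S_10 = 13(1 - 5^10) / (1 - 5)
S_10 = 13(1 - 9765625) / (-4)
S_10 = 31738278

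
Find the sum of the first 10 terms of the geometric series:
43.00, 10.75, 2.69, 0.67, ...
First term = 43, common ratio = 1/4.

Sₙ = a(1 - rⁿ) / (1 - r)
S_10 = 43(1 - (1/4)^10) / (1 - (1/4))
S_10 = 43(1 - (1/1048576)) / (3/4)
S_10 = 15029575/262144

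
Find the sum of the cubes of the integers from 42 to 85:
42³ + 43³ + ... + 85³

Use ∑_{k=1}^{n} k³ = [n(n+1)/2]², then subtract the first 41 terms.
∑_{k=1}^{85} k³ = [85×86/2]² = 3655² = 13359025
∑_{k=1}^{41} k³ = [41×42/2]² = 861² = 741321
∑_{k=42}^{85} k³ = 13359025 - 741321 = 12617704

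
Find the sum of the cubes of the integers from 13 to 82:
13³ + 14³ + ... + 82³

Use ∑_{k=1}^{n} k³ = [n(n+1)/2]², then subtract the first 12 terms.
∑_{k=1}^{82} k³ = [82×83/2]² = 3403² = 11580409
∑_{k=1}^{12} k³ = [12×13/2]² = 78² = 6084
∑_{k=13}^{82} k³ = 11580409 - 6084 = 11574325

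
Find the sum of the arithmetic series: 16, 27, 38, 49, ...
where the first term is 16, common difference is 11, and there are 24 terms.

Sₙ = n/2 × (first + last)
Last term = a + (n-1)d = 16 + (24-1)×11 = 269
S_24 = 24/2 × (16 + 269)
S_24 = 24/2 × 285 = 3420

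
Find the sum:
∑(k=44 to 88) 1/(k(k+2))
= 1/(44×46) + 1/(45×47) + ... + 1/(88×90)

Partial fractions: 1/(k(k+2)) = (1/2)[1/k - 1/(k+2)]
Telescoping leaves the first two and last two terms:
= (1/2)[1/44 + 1/45 - 1/89 - 1/90]
= 3983/352440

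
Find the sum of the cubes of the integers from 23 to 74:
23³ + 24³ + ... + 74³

Use ∑_{k=1}^{n} k³ = [n(n+1)/2]², then subtract the first 22 terms.
∑_{k=1}^{74} k³ = [74×75/2]² = 2775² = 7700625
∑_{k=1}^{22} k³ = [22×23/2]² = 253² = 64009
∑_{k=23}^{74} k³ = 7700625 - 64009 = 7636616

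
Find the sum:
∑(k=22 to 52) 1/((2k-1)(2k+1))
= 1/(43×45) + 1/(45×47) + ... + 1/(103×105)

Partial fractions: 1/((2k-1)(2k+1)) = (1/2)[1/(2k-1) - 1/(2k+1)]
The series telescopes:
= (1/2)[1/43 - 1/105]
= 31/4515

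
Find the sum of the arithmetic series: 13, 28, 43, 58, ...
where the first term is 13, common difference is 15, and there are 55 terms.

Sₙ = n/2 × (first + last)
Last term = a + (n-1)d = 13 + (55-1)×15 = 823
S_55 = 55/2 × (13 + 823)
S_55 = 55/2 × 836 = 22990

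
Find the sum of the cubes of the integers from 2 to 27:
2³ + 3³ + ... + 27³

Use ∑_{k=1}^{n} k³ = [n(n+1)/2]², then subtract the first 1 terms.
∑_{k=1}^{27} k³ = [27×28/2]² = 378² = 142884
∑_{k=1}^{1} k³ = [1×2/2]² = 1² = 1
∑_{k=2}^{27} k³ = 142884 - 1 = 142883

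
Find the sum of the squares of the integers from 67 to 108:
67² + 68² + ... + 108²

Use ∑_{k=1}^{n} k² = n(n+1)(2n+1)/6, then subtract the first 66 terms.
∑_{k=1}^{108} k² = 108×109×217/6 = 425754
∑_{k=1}^{66} k² = 66×67×133/6 = 98021
∑_{k=67}^{108} k² = 425754 - 98021 = 327733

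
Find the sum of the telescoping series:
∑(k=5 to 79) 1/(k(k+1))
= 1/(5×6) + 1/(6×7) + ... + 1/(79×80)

Partial fractions: 1/(k(k+1)) = 1/k - 1/(k+1)
The series telescopes:
= (1/5 - 1/6) + (1/6 - 1/7) + ... + (1/79 - 1/80)
= 1/5 - 1/80
= 3/16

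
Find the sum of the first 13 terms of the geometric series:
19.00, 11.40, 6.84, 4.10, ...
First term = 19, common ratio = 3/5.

Sₙ = a(1 - rⁿ) / (1 - r)
S_13 = 19(1 - (3/5)^13) / (1 - (3/5))
S_13 = 19(1 - (1594323/1220703125)) / (2/5)
S_13 = 11581533619/244140625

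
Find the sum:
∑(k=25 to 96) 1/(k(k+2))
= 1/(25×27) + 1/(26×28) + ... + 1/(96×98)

Partial fractions: 1/(k(k+2)) = (1/2)[1/k - 1/(k+2)]
Telescoping leaves the first two and last two terms:
= (1/2)[1/25 + 1/26 - 1/97 - 1/98]
= 44757/1544725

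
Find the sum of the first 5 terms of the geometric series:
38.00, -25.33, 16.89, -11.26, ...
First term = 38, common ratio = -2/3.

Sₙ = a(1 - rⁿ) / (1 - r)
S_5 = 38(1 - (-2/3)^5) / (1 - (-2/3))
S_5 = 38(1 - (-32/243)) / (5/3)
S_5 = 2090/81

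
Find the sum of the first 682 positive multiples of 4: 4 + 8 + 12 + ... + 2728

Factor out 4: = 4(1 + 2 + ... + 682) = 4 × n(n+1)/2
= 4 × 682×683/2
= 4 × 232903
= 931612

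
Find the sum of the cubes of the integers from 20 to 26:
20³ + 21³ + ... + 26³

Use ∑_{k=1}^{n} k³ = [n(n+1)/2]², then subtract the first 19 terms.
∑_{k=1}^{26} k³ = [26×27/2]² = 351² = 123201
∑_{k=1}^{19} k³ = [19×20/2]² = 190² = 36100
∑_{k=20}^{26} k³ = 123201 - 36100 = 87101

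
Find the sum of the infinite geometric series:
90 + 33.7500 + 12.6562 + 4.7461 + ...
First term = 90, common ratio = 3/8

For |r| < 1, S = a / (1 - r)
S = 90 / (1 - (3/8))
S = 90 / (5/8)
S = 144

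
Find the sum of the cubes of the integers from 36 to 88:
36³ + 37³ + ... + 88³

Use ∑_{k=1}^{n} k³ = [n(n+1)/2]², then subtract the first 35 terms.
∑_{k=1}^{88} k³ = [88×89/2]² = 3916² = 15335056
∑_{k=1}^{35} k³ = [35×36/2]² = 630² = 396900
∑_{k=36}^{88} k³ = 15335056 - 396900 = 14938156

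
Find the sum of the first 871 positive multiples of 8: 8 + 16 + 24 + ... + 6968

Factor out 8: = 8(1 + 2 + ... + 871) = 8 × n(n+1)/2
= 8 × 871×872/2
= 8 × 379756
= 3038048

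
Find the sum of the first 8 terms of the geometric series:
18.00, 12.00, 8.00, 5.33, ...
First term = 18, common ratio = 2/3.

Sₙ = a(1 - rⁿ) / (1 - r)
S_8 = 18(1 - (2/3)^8) / (1 - (2/3))
S_8 = 18(1 - (256/6561)) / (1/3)
S_8 = 12610/243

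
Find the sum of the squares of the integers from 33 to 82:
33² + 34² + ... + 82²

Use ∑_{k=1}^{n} k² = n(n+1)(2n+1)/6, then subtract the first 32 terms.
∑_{k=1}^{82} k² = 82×83×165/6 = 187165
∑_{k=1}^{32} k² = 32×33×65/6 = 11440
∑_{k=33}^{82} k² = 187165 - 11440 = 175725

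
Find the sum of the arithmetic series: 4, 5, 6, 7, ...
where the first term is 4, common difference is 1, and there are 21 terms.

Sₙ = n/2 × (first + last)
Last term = a + (n-1)d = 4 + (21-1)×1 = 24
S_21 = 21/2 × (4 + 24)
S_21 = 21/2 × 28 = 294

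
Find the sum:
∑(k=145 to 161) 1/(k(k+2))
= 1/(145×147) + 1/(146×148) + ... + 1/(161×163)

Partial fractions: 1/(k(k+2)) = (1/2)[1/k - 1/(k+2)]
Telescoping leaves the first two and last two terms:
= (1/2)[1/145 + 1/146 - 1/162 - 1/163]
= 100487/139753755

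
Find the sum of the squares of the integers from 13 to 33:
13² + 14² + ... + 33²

Use ∑_{k=1}^{n} k² = n(n+1)(2n+1)/6, then subtract the first 12 terms.
∑_{k=1}^{33} k² = 33×34×67/6 = 12529
∑_{k=1}^{12} k² = 12×13×25/6 = 650
∑_{k=13}^{33} k² = 12529 - 650 = 11879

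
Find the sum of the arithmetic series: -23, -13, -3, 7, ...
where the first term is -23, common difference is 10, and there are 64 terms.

Sₙ = n/2 × (first + last)
Last term = a + (n-1)d = -23 + (64-1)×10 = 607
S_64 = 64/2 × (-23 + 607)
S_64 = 64/2 × 584 = 18688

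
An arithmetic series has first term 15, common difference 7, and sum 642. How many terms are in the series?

Using S = n/2 × [2a + (n-1)d]
642 = n/2 × [2(15) + (n-1)(7)]
642 = n/2 × [30 + 7n - 7]
1284 = n × [23 + 7n]
7n² + (23)n - 1284 = 0
Discriminant: Δ = (23)² - 4(7)(-1284) = 529 + 35952 = 36481
√Δ = 191
n = [-(23) + √Δ] / (2·7) = (-23 + 191) / 14 = 168 / 14 = 12
(The negative root is discarded since n must be a positive integer.)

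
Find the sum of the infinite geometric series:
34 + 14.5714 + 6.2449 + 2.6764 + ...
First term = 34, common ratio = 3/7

For |r| < 1, S = a / (1 - r)
S = 34 / (1 - (3/7))
S = 34 / (4/7)
S = 119/2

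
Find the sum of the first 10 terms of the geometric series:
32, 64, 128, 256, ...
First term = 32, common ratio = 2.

Sₙ = a(1 - rⁿ) / (1 - r)
S_10 = 32(1 - 2^10) / (1 - 2)
S_10 = 32(1 - 1024) / (-1)
S_10 = 32736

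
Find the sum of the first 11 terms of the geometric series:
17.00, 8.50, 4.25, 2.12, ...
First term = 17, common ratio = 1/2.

Sₙ = a(1 - rⁿ) / (1 - r)
S_11 = 17(1 - (1/2)^11) / (1 - (1/2))
S_11 = 17(1 - (1/2048)) / (1/2)
S_11 = 34799/1024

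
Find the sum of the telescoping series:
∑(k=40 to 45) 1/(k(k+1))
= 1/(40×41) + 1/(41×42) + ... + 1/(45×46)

Partial fractions: 1/(k(k+1)) = 1/k - 1/(k+1)
The series telescopes:
= (1/40 - 1/41) + (1/41 - 1/42) + ... + (1/45 - 1/46)
= 1/40 - 1/46
= 3/920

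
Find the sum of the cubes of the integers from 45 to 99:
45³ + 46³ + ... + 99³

Use ∑_{k=1}^{n} k³ = [n(n+1)/2]², then subtract the first 44 terms.
∑_{k=1}^{99} k³ = [99×100/2]² = 4950² = 24502500
∑_{k=1}^{44} k³ = [44×45/2]² = 990² = 980100
∑_{k=45}^{99} k³ = 24502500 - 980100 = 23522400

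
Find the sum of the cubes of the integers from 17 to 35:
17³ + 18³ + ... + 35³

Use ∑_{k=1}^{n} k³ = [n(n+1)/2]², then subtract the first 16 terms.
∑_{k=1}^{35} k³ = [35×36/2]² = 630² = 396900
∑_{k=1}^{16} k³ = [16×17/2]² = 136² = 18496
∑_{k=17}^{35} k³ = 396900 - 18496 = 378404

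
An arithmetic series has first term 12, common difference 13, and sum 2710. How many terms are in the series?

Using S = n/2 × [2a + (n-1)d]
2710 = n/2 × [2(12) + (n-1)(13)]
2710 = n/2 × [24 + 13n - 13]
5420 = n × [11 + 13n]
13n² + (11)n - 5420 = 0
Discriminant: Δ = (11)² - 4(13)(-5420) = 121 + 281840 = 281961
√Δ = 531
n = [-(11) + √Δ] / (2·13) = (-11 + 531) / 26 = 520 / 26 = 20
(The negative root is discarded since n must be a positive integer.)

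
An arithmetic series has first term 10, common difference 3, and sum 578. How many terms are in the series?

Using S = n/2 × [2a + (n-1)d]
578 = n/2 × [2(10) + (n-1)(3)]
578 = n/2 × [20 + 3n - 3]
1156 = n × [17 + 3n]
3n² + (17)n - 1156 = 0
Discriminant: Δ = (17)² - 4(3)(-1156) = 289 + 13872 = 14161
√Δ = 119
n = [-(17) + √Δ] / (2·3) = (-17 + 119) / 6 = 102 / 6 = 17
(The negative root is discarded since n must be a positive integer.)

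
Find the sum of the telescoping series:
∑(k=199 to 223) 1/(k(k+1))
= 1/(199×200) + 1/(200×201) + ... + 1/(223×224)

Partial fractions: 1/(k(k+1)) = 1/k - 1/(k+1)
The series telescopes:
= (1/199 - 1/200) + (1/200 - 1/201) + ... + (1/223 - 1/224)
= 1/199 - 1/224
= 25/44576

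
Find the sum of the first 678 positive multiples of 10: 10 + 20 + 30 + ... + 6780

Factor out 10: = 10(1 + 2 + ... + 678) = 10 × n(n+1)/2
= 10 × 678×679/2
= 10 × 230181
= 2301810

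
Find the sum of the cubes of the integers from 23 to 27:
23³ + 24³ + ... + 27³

Use ∑_{k=1}^{n} k³ = [n(n+1)/2]², then subtract the first 22 terms.
∑_{k=1}^{27} k³ = [27×28/2]² = 378² = 142884
∑_{k=1}^{22} k³ = [22×23/2]² = 253² = 64009
∑_{k=23}^{27} k³ = 142884 - 64009 = 78875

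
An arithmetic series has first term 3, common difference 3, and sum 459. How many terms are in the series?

Using S = n/2 × [2a + (n-1)d]
459 = n/2 × [2(3) + (n-1)(3)]
459 = n/2 × [6 + 3n - 3]
918 = n × [3 + 3n]
3n² + (3)n - 918 = 0
Discriminant: Δ = (3)² - 4(3)(-918) = 9 + 11016 = 11025
√Δ = 105
n = [-(3) + √Δ] / (2·3) = (-3 + 105) / 6 = 102 / 6 = 17
(The negative root is discarded since n must be a positive integer.)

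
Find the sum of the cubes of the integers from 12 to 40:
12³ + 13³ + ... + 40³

Use ∑_{k=1}^{n} k³ = [n(n+1)/2]², then subtract the first 11 terms.
∑_{k=1}^{40} k³ = [40×41/2]² = 820² = 672400
∑_{k=1}^{11} k³ = [11×12/2]² = 66² = 4356
∑_{k=12}^{40} k³ = 672400 - 4356 = 668044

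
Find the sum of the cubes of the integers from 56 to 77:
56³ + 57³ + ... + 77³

Use ∑_{k=1}^{n} k³ = [n(n+1)/2]², then subtract the first 55 terms.
∑_{k=1}^{77} k³ = [77×78/2]² = 3003² = 9018009
∑_{k=1}^{55} k³ = [55×56/2]² = 1540² = 2371600
∑_{k=56}^{77} k³ = 9018009 - 2371600 = 6646409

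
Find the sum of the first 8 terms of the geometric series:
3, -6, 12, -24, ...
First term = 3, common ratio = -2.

Sₙ = a(1 - rⁿ) / (1 - r)
S_8 = 3(1 - (-2)^8) / (1 - (-2))
S_8 = 3(1 - 256) / (3)
S_8 = -255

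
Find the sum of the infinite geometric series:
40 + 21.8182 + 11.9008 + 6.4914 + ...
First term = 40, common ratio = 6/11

For |r| < 1, S = a / (1 - r)
S = 40 / (1 - (6/11))
S = 40 / (5/11)
S = 88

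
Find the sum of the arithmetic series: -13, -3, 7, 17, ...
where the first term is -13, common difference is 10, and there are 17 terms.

Sₙ = n/2 × (first + last)
Last term = a + (n-1)d = -13 + (17-1)×10 = 147
S_17 = 17/2 × (-13 + 147)
S_17 = 17/2 × 134 = 1139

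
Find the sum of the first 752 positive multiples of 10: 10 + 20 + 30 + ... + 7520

Factor out 10: = 10(1 + 2 + ... + 752) = 10 × n(n+1)/2
= 10 × 752×753/2
= 10 × 283128
= 2831280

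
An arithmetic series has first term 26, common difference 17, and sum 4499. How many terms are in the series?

Using S = n/2 × [2a + (n-1)d]
4499 = n/2 × [2(26) + (n-1)(17)]
4499 = n/2 × [52 + 17n - 17]
8998 = n × [35 + 17n]
17n² + (35)n - 8998 = 0
Discriminant: Δ = (35)² - 4(17)(-8998) = 1225 + 611864 = 613089
√Δ = 783
n = [-(35) + √Δ] / (2·17) = (-35 + 783) / 34 = 748 / 34 = 22
(The negative root is discarded since n must be a positive integer.)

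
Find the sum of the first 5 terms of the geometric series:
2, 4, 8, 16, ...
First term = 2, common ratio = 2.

Sₙ = a(1 - rⁿ) / (1 - r)
S_5 = 2(1 - 2^5) / (1 - 2)
S_5 = 2(1 - 32) / (-1)
S_5 = 62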